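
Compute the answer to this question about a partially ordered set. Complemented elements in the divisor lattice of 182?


An element a is complemented if some b has a meet b = bottom, a join b = top.
a is complemented iff gcd(a, n/a)=1, i.e. a is a unitary divisor of 182.
Complemented elements: 1, 2, 7, 13, 14, 26, ... (2 more)
Count: 8


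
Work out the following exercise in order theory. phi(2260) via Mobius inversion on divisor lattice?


phi(n) = n * prod_{p|n} (1 - 1/p).
Prime divisors of 2260: [2, 5, 113]
phi(2260) = 2260 * (1 - 1/2) * (1 - 1/5) * (1 - 1/113)
phi(2260) = 896


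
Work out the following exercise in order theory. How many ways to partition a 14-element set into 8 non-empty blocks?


S(n,k) = k*S(n-1,k) + S(n-1,k-1).
S(13,8) = 1899612, S(13,7) = 5715424
S(14,8) = 8*1899612 + 5715424 = 15196896 + 5715424
S(14,8) = 20912320


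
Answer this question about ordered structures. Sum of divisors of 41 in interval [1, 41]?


Interval [1,41] in divisors of 41: [1, 41]
Sum = 42


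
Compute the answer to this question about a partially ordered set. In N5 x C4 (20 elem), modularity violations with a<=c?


Modular law: if a <= c then a v (b ^ c) = (a v b) ^ c.
Check all triples (a,b,c) with a <= c among 20 elements.
  e.g. a=(a,0), b=(c,0), c=(b,0): lhs=(a,0) != rhs=(b,0)
  e.g. a=(a,0), b=(c,1), c=(b,0): lhs=(a,0) != rhs=(b,0)
Total violating triples: 40


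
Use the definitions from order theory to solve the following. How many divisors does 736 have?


Divisors of 736: [1, 2, 4, 8, 16, 23, 32, 46, 92, 184, 368, 736]
Count: 12


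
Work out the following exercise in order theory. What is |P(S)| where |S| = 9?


Power set = 2^n.
2^9 = 512


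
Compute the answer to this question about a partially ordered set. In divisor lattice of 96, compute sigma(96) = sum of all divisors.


sigma(n) = sum of divisors.
Divisors of 96: [1, 2, 3, 4, 6, 8, 12, 16, 24, 32, 48, 96]
Sum = 252


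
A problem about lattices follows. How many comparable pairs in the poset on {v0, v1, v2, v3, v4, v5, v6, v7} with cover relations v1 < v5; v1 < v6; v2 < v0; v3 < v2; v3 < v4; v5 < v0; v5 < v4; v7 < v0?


A comparable pair {a,b} has a < b or b < a in the order.
Count unordered pairs where one element is strictly below the other.
Examples: {v0,v1}, {v0,v2}, {v0,v3}, {v0,v5}, ...
Total comparable pairs: 11


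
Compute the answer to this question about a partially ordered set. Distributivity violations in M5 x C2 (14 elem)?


Distributive law: a ^ (b v c) = (a ^ b) v (a ^ c).
Check all 14^3 = 2744 ordered triples (a,b,c).
  e.g. a=(a1,0), b=(a2,0), c=(a3,0): lhs=(a1,0) != rhs=(0,0)
  e.g. a=(a1,0), b=(a2,0), c=(a3,1): lhs=(a1,0) != rhs=(0,0)
Total violating triples: 480


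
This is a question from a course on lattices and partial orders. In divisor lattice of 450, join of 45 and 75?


In a divisor lattice, join = lcm (least common multiple).
gcd(45,75) = 15
lcm(45,75) = 45*75/gcd = 3375/15 = 225


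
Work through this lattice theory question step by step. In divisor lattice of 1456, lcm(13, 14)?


Join=lcm.
gcd(13,14)=1
lcm=182


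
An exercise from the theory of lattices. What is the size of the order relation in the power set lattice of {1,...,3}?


The order relation is {(a,b) : a <= b}, reflexive so it includes (a,a).
Examples: ({},{}), ({},{1,2}), ({},{1,2,3}), ({},{1,3}), ({},{1}), ...
Total ordered pairs: 27


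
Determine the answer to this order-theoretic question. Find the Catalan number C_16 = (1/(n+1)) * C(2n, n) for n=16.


C(n) = C(2n, n) / (n+1).
C(32, 16) = 601080390
C(16) = 601080390 / 17 = 35357670


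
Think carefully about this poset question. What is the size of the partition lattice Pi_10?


B(n) = number of set partitions of an n-element set.
B(n) satisfies the recurrence: B(n+1) = sum_k C(n,k)*B(k).
B(10) = 115975


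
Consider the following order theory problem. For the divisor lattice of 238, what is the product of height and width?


Height = length of longest chain minus 1; width = size of largest antichain.
A maximum chain: 1 | 17 | 119 | 238  (height 3).
A maximum antichain: {2, 7, 17}  (width 3).
Product = 3 * 3 = 9


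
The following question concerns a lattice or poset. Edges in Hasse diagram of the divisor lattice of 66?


A cover relation a -< b holds when a < b with no c strictly between.
Cover relations:
  1 -< 2
  1 -< 3
  1 -< 11
  2 -< 6
  2 -< 22
  3 -< 6
  3 -< 33
  6 -< 66
  ...4 more
Total: 12


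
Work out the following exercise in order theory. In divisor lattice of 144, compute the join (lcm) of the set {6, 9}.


In a divisor lattice, join = lcm (least common multiple).
Compute lcm iteratively: start with first element, then lcm(current, next).
Elements: [6, 9]
lcm(6,9) = 18
Final lcm = 18


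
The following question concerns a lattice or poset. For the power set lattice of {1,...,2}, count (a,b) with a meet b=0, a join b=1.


Complement pair (a,b): a meet b = bottom, a join b = top.
Here: A intersect B = {} and A union B = {1,...,2}.
Pairs found: ({},{1,2}), ({1},{2}), ({2},{1}), ({1,2},{})
Total ordered pairs: 4


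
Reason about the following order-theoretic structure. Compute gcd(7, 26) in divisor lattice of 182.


In a divisor lattice, meet = gcd (greatest common divisor).
By Euclidean algorithm or factoring: gcd(7,26) = 1


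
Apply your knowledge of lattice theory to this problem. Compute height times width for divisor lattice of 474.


Height = length of longest chain minus 1; width = size of largest antichain.
A maximum chain: 1 | 79 | 237 | 474  (height 3).
A maximum antichain: {2, 3, 79}  (width 3).
Product = 3 * 3 = 9


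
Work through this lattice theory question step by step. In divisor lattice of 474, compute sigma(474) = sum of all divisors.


sigma(n) = sum of divisors.
Divisors of 474: [1, 2, 3, 6, 79, 158, 237, 474]
Sum = 960


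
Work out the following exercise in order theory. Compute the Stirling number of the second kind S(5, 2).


S(n,k) = k*S(n-1,k) + S(n-1,k-1).
S(4,2) = 7, S(4,1) = 1
S(5,2) = 2*7 + 1 = 14 + 1
S(5,2) = 15


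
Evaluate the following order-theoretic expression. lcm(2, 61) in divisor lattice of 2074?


Join=lcm.
gcd(2,61)=1
lcm=122


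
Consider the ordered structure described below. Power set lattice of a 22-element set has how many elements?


Power set = 2^n.
2^22 = 4194304


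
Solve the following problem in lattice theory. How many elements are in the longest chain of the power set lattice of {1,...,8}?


A chain is a totally ordered subset; we count the number of elements in a maximum chain.
Compute, for each element x, the size of the longest chain ending at x:
  {}: 1
  {1}: 2
  {2}: 2
  {3}: 2
  {4}: 2
  {5}: 2
  ...
A maximum chain: {} < {1} < {1,2} < {1,2,3} < {1,2,3,4} < {1,2,3,4,5} < {1,2,3,4,5,6} < {1,2,3,4,5,6,7} < {1,2,3,4,5,6,7,8}
Number of elements in the longest chain: 9


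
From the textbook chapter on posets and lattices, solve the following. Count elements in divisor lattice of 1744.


Divisors of 1744: [1, 2, 4, 8, 16, 109, 218, 436, 872, 1744]
Count: 10


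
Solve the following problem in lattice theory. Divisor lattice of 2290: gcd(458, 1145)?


Meet=gcd.
gcd(458,1145)=229


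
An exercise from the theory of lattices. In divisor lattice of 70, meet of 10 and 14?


In a divisor lattice, meet = gcd (greatest common divisor).
By Euclidean algorithm or factoring: gcd(10,14) = 2


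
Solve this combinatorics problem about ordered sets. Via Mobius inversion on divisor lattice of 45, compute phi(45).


phi(n) = n * prod_{p|n} (1 - 1/p).
Prime divisors of 45: [3, 5]
phi(45) = 45 * (1 - 1/3) * (1 - 1/5)
phi(45) = 24


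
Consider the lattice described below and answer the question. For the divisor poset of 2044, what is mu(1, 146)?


In a divisor lattice, mu(a,b) = mu(b/a) where mu is the classical Mobius function.
b/a = 146/1 = 146
Prime factorization of 146: primes [2, 73]
146 is squarefree with 2 prime factor(s), so mu(146) = (-1)^2 = 1


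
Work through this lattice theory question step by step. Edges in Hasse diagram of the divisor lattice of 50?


A cover relation a -< b holds when a < b with no c strictly between.
Cover relations:
  1 -< 2
  1 -< 5
  2 -< 10
  5 -< 10
  5 -< 25
  10 -< 50
  25 -< 50
Total: 7


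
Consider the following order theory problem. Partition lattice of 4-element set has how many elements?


B(n) = number of set partitions of an n-element set.
B(n) satisfies the recurrence: B(n+1) = sum_k C(n,k)*B(k).
B(4) = 15


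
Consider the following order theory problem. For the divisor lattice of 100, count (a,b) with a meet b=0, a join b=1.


Complement pair (a,b): a meet b = bottom, a join b = top.
Here: gcd(a,b)=1 and lcm(a,b)=100, i.e. a*b=100 with a,b coprime.
Pairs found: (1,100), (4,25), (25,4), (100,1)
Total ordered pairs: 4


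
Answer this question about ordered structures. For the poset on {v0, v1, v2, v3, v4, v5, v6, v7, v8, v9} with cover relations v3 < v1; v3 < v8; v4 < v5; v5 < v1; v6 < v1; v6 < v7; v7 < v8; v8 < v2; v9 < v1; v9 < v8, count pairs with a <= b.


The order relation is {(a,b) : a <= b}, reflexive so it includes (a,a).
Examples: (v0,v0), (v1,v1), (v2,v2), (v3,v1), (v3,v2), ...
Total ordered pairs: 26


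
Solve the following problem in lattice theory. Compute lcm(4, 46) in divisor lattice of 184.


In a divisor lattice, join = lcm (least common multiple).
gcd(4,46) = 2
lcm(4,46) = 4*46/gcd = 184/2 = 92


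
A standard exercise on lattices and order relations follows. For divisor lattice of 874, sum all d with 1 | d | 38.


Interval [1,38] in divisors of 874: [1, 2, 19, 38]
Sum = 60


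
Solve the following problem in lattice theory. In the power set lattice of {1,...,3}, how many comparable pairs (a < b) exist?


A comparable pair {a,b} has a < b or b < a in the order.
Count unordered pairs where one element is strictly below the other.
Examples: {{},{1}}, {{},{2}}, {{},{3}}, {{},{1,2}}, ...
Total comparable pairs: 19


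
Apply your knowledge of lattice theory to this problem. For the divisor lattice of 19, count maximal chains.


A maximal chain goes from the minimum element to a maximal element via cover relations.
Counting all min-to-max paths in the cover graph.
Total maximal chains: 1


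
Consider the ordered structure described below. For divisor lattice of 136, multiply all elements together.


Divisors of 136: [1, 2, 4, 8, 17, 34, 68, 136]
Product = n^(d(n)/2) = 136^(8/2)
Product = 342102016


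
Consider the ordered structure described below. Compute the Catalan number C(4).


C(n) = C(2n, n) / (n+1).
C(8, 4) = 70
C(4) = 70 / 5 = 14


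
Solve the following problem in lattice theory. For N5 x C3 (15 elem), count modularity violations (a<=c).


Modular law: if a <= c then a v (b ^ c) = (a v b) ^ c.
Check all triples (a,b,c) with a <= c among 15 elements.
  e.g. a=(a,0), b=(c,0), c=(b,0): lhs=(a,0) != rhs=(b,0)
  e.g. a=(a,0), b=(c,1), c=(b,0): lhs=(a,0) != rhs=(b,0)
Total violating triples: 18


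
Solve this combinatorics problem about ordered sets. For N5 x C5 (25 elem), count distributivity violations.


Distributive law: a ^ (b v c) = (a ^ b) v (a ^ c).
Check all 25^3 = 15625 ordered triples (a,b,c).
  e.g. a=(b,0), b=(a,0), c=(c,0): lhs=(b,0) != rhs=(a,0)
  e.g. a=(b,0), b=(a,0), c=(c,1): lhs=(b,0) != rhs=(a,0)
Total violating triples: 250


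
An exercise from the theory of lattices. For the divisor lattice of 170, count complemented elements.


An element a is complemented if some b has a meet b = bottom, a join b = top.
a is complemented iff gcd(a, n/a)=1, i.e. a is a unitary divisor of 170.
Complemented elements: 1, 2, 5, 10, 17, 34, ... (2 more)
Count: 8


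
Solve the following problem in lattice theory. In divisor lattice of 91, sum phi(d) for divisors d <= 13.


Divisors of 91 up to 13: [1, 7, 13]
phi values: [1, 6, 12]
Sum = 19


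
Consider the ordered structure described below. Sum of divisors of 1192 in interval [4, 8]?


Interval [4,8] in divisors of 1192: [4, 8]
Sum = 12


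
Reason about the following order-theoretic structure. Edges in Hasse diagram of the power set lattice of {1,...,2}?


A cover relation a -< b holds when a < b with no c strictly between.
Cover relations:
  {} -< {1}
  {} -< {2}
  {1} -< {1,2}
  {2} -< {1,2}
Total: 4


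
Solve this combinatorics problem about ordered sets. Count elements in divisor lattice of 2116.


Divisors of 2116: [1, 2, 4, 23, 46, 92, 529, 1058, 2116]
Count: 9


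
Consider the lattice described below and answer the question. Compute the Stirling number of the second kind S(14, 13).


S(n,k) = k*S(n-1,k) + S(n-1,k-1).
S(13,13) = 1, S(13,12) = 78
S(14,13) = 13*1 + 78 = 13 + 78
S(14,13) = 91


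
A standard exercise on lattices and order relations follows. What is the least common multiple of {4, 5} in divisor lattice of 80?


In a divisor lattice, join = lcm (least common multiple).
Compute lcm iteratively: start with first element, then lcm(current, next).
Elements: [4, 5]
lcm(4,5) = 20
Final lcm = 20


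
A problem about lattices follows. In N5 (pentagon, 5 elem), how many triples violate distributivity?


Distributive law: a ^ (b v c) = (a ^ b) v (a ^ c).
Check all 5^3 = 125 ordered triples (a,b,c).
  e.g. a=b, b=a, c=c: lhs=b != rhs=a
  e.g. a=b, b=c, c=a: lhs=b != rhs=a
Total violating triples: 2


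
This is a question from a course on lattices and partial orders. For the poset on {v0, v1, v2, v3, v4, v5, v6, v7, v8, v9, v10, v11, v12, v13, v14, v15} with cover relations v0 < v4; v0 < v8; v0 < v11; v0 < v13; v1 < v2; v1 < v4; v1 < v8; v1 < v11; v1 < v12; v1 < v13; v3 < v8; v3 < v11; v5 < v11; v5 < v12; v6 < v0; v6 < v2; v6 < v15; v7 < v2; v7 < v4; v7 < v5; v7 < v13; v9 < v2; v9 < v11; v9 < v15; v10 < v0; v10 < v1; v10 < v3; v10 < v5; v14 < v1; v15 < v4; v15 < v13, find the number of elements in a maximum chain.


A chain is a totally ordered subset; we count the number of elements in a maximum chain.
Compute, for each element x, the size of the longest chain ending at x:
  v6: 1
  v7: 1
  v9: 1
  v10: 1
  v14: 1
  v3: 2
  ...
A maximum chain: v10 < v1 < v2
Number of elements in the longest chain: 3


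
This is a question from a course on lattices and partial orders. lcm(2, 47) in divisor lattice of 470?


Join=lcm.
gcd(2,47)=1
lcm=94


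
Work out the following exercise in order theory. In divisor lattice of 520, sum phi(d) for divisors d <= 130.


Divisors of 520 up to 130: [1, 2, 4, 5, 8, 10, 13, 20, 26, 40, 52, 65, 104, 130]
phi values: [1, 1, 2, 4, 4, 4, 12, 8, 12, 16, 24, 48, 48, 48]
Sum = 232


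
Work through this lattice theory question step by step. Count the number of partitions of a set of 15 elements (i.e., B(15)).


B(n) = number of set partitions of an n-element set.
B(n) satisfies the recurrence: B(n+1) = sum_k C(n,k)*B(k).
B(15) = 1382958545


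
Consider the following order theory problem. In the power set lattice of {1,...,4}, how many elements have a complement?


An element a is complemented if some b has a meet b = bottom, a join b = top.
every subset A has complement S\A, so all elements are complemented.
Complemented elements: {}, {1}, {2}, {3}, {4}, {1,2}, ... (10 more)
Count: 16


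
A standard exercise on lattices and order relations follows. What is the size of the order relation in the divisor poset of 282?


The order relation is {(a,b) : a <= b}, reflexive so it includes (a,a).
Examples: (1,1), (1,141), (1,2), (1,282), (1,3), ...
Total ordered pairs: 27


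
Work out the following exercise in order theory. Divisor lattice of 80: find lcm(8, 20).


In a divisor lattice, join = lcm (least common multiple).
gcd(8,20) = 4
lcm(8,20) = 8*20/gcd = 160/4 = 40


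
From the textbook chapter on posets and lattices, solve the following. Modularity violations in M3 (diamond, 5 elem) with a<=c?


Modular law: if a <= c then a v (b ^ c) = (a v b) ^ c.
Check all triples (a,b,c) with a <= c among 5 elements.
This lattice is modular (diamonds M_m and their chain-products are modular).
Total violating triples: 0


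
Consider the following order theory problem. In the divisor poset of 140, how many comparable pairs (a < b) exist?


A comparable pair {a,b} has a < b or b < a in the order.
Count unordered pairs where one element is strictly below the other.
Examples: {1,2}, {1,4}, {1,5}, {1,7}, ...
Total comparable pairs: 42


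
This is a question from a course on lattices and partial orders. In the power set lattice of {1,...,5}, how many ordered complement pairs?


Complement pair (a,b): a meet b = bottom, a join b = top.
Here: A intersect B = {} and A union B = {1,...,5}.
Pairs found: ({},{1,2,3,4,5}), ({1},{2,3,4,5}), ({2},{1,3,4,5}), ({3},{1,2,4,5}), ... (28 more)
Total ordered pairs: 32


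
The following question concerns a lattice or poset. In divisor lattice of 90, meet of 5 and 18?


In a divisor lattice, meet = gcd (greatest common divisor).
By Euclidean algorithm or factoring: gcd(5,18) = 1


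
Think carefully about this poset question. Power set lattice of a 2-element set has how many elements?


Power set = 2^n.
2^2 = 4


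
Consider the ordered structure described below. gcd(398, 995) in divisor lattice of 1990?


Meet=gcd.
gcd(398,995)=199


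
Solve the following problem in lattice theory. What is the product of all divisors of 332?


Divisors of 332: [1, 2, 4, 83, 166, 332]
Product = n^(d(n)/2) = 332^(6/2)
Product = 36594368


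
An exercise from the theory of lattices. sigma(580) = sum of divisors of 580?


sigma(n) = sum of divisors.
Divisors of 580: [1, 2, 4, 5, 10, 20, 29, 58, 116, 145, 290, 580]
Sum = 1260


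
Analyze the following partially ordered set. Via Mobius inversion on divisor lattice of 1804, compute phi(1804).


phi(n) = n * prod_{p|n} (1 - 1/p).
Prime divisors of 1804: [2, 11, 41]
phi(1804) = 1804 * (1 - 1/2) * (1 - 1/11) * (1 - 1/41)
phi(1804) = 800


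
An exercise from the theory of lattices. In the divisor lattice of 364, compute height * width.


Height = length of longest chain minus 1; width = size of largest antichain.
A maximum chain: 1 | 13 | 91 | 182 | 364  (height 4).
A maximum antichain: {4, 14, 26, 91}  (width 4).
Product = 4 * 4 = 16


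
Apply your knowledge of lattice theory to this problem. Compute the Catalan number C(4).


C(n) = C(2n, n) / (n+1).
C(8, 4) = 70
C(4) = 70 / 5 = 14


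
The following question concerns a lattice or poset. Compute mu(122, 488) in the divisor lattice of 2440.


In a divisor lattice, mu(a,b) = mu(b/a) where mu is the classical Mobius function.
b/a = 488/122 = 4
Prime factorization of 4: primes [2]
4 is not squarefree, so mu(4) = 0


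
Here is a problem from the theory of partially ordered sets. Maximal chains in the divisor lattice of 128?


A maximal chain goes from the minimum element to a maximal element via cover relations.
Counting all min-to-max paths in the cover graph.
Total maximal chains: 1


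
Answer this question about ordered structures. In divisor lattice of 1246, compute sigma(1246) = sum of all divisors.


sigma(n) = sum of divisors.
Divisors of 1246: [1, 2, 7, 14, 89, 178, 623, 1246]
Sum = 2160


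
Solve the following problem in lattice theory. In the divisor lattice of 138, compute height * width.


Height = length of longest chain minus 1; width = size of largest antichain.
A maximum chain: 1 | 23 | 69 | 138  (height 3).
A maximum antichain: {2, 3, 23}  (width 3).
Product = 3 * 3 = 9


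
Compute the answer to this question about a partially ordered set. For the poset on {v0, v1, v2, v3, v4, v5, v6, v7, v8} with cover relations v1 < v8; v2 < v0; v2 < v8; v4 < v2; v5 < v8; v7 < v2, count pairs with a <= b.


The order relation is {(a,b) : a <= b}, reflexive so it includes (a,a).
Examples: (v0,v0), (v1,v1), (v1,v8), (v2,v0), (v2,v2), ...
Total ordered pairs: 19


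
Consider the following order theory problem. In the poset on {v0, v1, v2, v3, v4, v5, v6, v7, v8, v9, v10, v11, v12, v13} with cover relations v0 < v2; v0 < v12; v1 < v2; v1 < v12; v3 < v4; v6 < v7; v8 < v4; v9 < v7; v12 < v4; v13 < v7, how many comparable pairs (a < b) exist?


A comparable pair {a,b} has a < b or b < a in the order.
Count unordered pairs where one element is strictly below the other.
Examples: {v0,v2}, {v0,v4}, {v0,v12}, {v1,v2}, ...
Total comparable pairs: 12


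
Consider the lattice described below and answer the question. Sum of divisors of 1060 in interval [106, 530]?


Interval [106,530] in divisors of 1060: [106, 530]
Sum = 636


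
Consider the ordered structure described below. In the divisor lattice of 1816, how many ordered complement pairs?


Complement pair (a,b): a meet b = bottom, a join b = top.
Here: gcd(a,b)=1 and lcm(a,b)=1816, i.e. a*b=1816 with a,b coprime.
Pairs found: (1,1816), (8,227), (227,8), (1816,1)
Total ordered pairs: 4


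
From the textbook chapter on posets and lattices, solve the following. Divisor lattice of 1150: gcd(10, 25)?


Meet=gcd.
gcd(10,25)=5


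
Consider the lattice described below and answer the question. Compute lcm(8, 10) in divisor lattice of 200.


In a divisor lattice, join = lcm (least common multiple).
gcd(8,10) = 2
lcm(8,10) = 8*10/gcd = 80/2 = 40


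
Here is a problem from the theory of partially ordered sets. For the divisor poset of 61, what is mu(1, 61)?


In a divisor lattice, mu(a,b) = mu(b/a) where mu is the classical Mobius function.
b/a = 61/1 = 61
Prime factorization of 61: primes [61]
61 is squarefree with 1 prime factor(s), so mu(61) = (-1)^1 = -1


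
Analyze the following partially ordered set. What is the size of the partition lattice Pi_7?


B(n) = number of set partitions of an n-element set.
B(n) satisfies the recurrence: B(n+1) = sum_k C(n,k)*B(k).
B(7) = 877


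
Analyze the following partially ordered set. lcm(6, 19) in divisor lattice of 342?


Join=lcm.
gcd(6,19)=1
lcm=114


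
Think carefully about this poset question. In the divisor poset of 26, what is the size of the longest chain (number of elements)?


A chain is a totally ordered subset; we count the number of elements in a maximum chain.
Compute, for each element x, the size of the longest chain ending at x:
  1: 1
  2: 2
  13: 2
  26: 3
A maximum chain: 1 < 2 < 26
Number of elements in the longest chain: 3


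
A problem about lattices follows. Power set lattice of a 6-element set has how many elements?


Power set = 2^n.
2^6 = 64


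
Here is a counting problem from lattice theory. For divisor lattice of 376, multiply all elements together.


Divisors of 376: [1, 2, 4, 8, 47, 94, 188, 376]
Product = n^(d(n)/2) = 376^(8/2)
Product = 19987173376


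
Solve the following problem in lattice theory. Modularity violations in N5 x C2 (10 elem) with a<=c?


Modular law: if a <= c then a v (b ^ c) = (a v b) ^ c.
Check all triples (a,b,c) with a <= c among 10 elements.
  e.g. a=(a,0), b=(c,0), c=(b,0): lhs=(a,0) != rhs=(b,0)
  e.g. a=(a,0), b=(c,1), c=(b,0): lhs=(a,0) != rhs=(b,0)
Total violating triples: 6


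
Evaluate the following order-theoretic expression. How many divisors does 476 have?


Divisors of 476: [1, 2, 4, 7, 14, 17, 28, 34, 68, 119, 238, 476]
Count: 12


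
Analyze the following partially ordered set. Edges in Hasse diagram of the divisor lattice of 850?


A cover relation a -< b holds when a < b with no c strictly between.
Cover relations:
  1 -< 2
  1 -< 5
  1 -< 17
  2 -< 10
  2 -< 34
  5 -< 10
  5 -< 25
  5 -< 85
  ...12 more
Total: 20


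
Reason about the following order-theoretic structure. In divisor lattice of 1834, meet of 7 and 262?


In a divisor lattice, meet = gcd (greatest common divisor).
By Euclidean algorithm or factoring: gcd(7,262) = 1


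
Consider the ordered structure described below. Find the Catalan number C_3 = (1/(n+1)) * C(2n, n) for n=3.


C(n) = C(2n, n) / (n+1).
C(6, 3) = 20
C(3) = 20 / 4 = 5


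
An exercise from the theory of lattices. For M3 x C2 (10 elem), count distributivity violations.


Distributive law: a ^ (b v c) = (a ^ b) v (a ^ c).
Check all 10^3 = 1000 ordered triples (a,b,c).
  e.g. a=(a1,0), b=(a2,0), c=(a3,0): lhs=(a1,0) != rhs=(0,0)
  e.g. a=(a1,0), b=(a2,0), c=(a3,1): lhs=(a1,0) != rhs=(0,0)
Total violating triples: 48


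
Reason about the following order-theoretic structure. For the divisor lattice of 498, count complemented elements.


An element a is complemented if some b has a meet b = bottom, a join b = top.
a is complemented iff gcd(a, n/a)=1, i.e. a is a unitary divisor of 498.
Complemented elements: 1, 2, 3, 6, 83, 166, ... (2 more)
Count: 8


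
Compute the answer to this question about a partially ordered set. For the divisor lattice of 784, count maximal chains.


A maximal chain goes from the minimum element to a maximal element via cover relations.
Counting all min-to-max paths in the cover graph.
Total maximal chains: 15


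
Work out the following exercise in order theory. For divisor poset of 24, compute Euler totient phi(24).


phi(n) = n * prod_{p|n} (1 - 1/p).
Prime divisors of 24: [2, 3]
phi(24) = 24 * (1 - 1/2) * (1 - 1/3)
phi(24) = 8


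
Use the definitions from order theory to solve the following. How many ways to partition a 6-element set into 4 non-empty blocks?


S(n,k) = k*S(n-1,k) + S(n-1,k-1).
S(5,4) = 10, S(5,3) = 25
S(6,4) = 4*10 + 25 = 40 + 25
S(6,4) = 65


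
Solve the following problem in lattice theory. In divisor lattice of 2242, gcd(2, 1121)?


Meet=gcd.
gcd(2,1121)=1


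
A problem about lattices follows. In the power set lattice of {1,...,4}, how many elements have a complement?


An element a is complemented if some b has a meet b = bottom, a join b = top.
every subset A has complement S\A, so all elements are complemented.
Complemented elements: {}, {1}, {2}, {3}, {4}, {1,2}, ... (10 more)
Count: 16


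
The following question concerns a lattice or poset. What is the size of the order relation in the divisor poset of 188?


The order relation is {(a,b) : a <= b}, reflexive so it includes (a,a).
Examples: (1,1), (1,188), (1,2), (1,4), (1,47), ...
Total ordered pairs: 18


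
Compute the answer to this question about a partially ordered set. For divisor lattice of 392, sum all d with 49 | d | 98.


Interval [49,98] in divisors of 392: [49, 98]
Sum = 147


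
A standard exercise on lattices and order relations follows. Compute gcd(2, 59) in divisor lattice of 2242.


In a divisor lattice, meet = gcd (greatest common divisor).
By Euclidean algorithm or factoring: gcd(2,59) = 1


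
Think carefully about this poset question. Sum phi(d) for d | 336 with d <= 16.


Divisors of 336 up to 16: [1, 2, 3, 4, 6, 7, 8, 12, 14, 16]
phi values: [1, 1, 2, 2, 2, 6, 4, 4, 6, 8]
Sum = 36


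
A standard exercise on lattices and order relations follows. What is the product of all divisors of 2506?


Divisors of 2506: [1, 2, 7, 14, 179, 358, 1253, 2506]
Product = n^(d(n)/2) = 2506^(8/2)
Product = 39438852161296


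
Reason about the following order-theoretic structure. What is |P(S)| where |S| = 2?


Power set = 2^n.
2^2 = 4


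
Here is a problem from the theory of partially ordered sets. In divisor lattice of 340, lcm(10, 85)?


Join=lcm.
gcd(10,85)=5
lcm=170


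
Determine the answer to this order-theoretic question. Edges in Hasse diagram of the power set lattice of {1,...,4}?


A cover relation a -< b holds when a < b with no c strictly between.
Cover relations:
  {} -< {1}
  {} -< {2}
  {} -< {3}
  {} -< {4}
  {1} -< {1,2}
  {1} -< {1,3}
  {1} -< {1,4}
  {2} -< {1,2}
  ...24 more
Total: 32


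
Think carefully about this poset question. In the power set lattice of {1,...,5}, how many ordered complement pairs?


Complement pair (a,b): a meet b = bottom, a join b = top.
Here: A intersect B = {} and A union B = {1,...,5}.
Pairs found: ({},{1,2,3,4,5}), ({1},{2,3,4,5}), ({2},{1,3,4,5}), ({3},{1,2,4,5}), ... (28 more)
Total ordered pairs: 32


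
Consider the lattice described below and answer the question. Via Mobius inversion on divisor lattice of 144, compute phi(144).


phi(n) = n * prod_{p|n} (1 - 1/p).
Prime divisors of 144: [2, 3]
phi(144) = 144 * (1 - 1/2) * (1 - 1/3)
phi(144) = 48


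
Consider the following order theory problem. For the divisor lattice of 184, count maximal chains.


A maximal chain goes from the minimum element to a maximal element via cover relations.
Counting all min-to-max paths in the cover graph.
Total maximal chains: 4


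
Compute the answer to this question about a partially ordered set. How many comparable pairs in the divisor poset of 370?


A comparable pair {a,b} has a < b or b < a in the order.
Count unordered pairs where one element is strictly below the other.
Examples: {1,2}, {1,5}, {1,10}, {1,37}, ...
Total comparable pairs: 19


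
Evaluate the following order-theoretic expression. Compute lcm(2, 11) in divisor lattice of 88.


In a divisor lattice, join = lcm (least common multiple).
gcd(2,11) = 1
lcm(2,11) = 2*11/gcd = 22/1 = 22


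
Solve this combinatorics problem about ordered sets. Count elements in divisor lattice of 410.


Divisors of 410: [1, 2, 5, 10, 41, 82, 205, 410]
Count: 8


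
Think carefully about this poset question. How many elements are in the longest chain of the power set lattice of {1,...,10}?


A chain is a totally ordered subset; we count the number of elements in a maximum chain.
Compute, for each element x, the size of the longest chain ending at x:
  {}: 1
  {1}: 2
  {2}: 2
  {3}: 2
  {4}: 2
  {5}: 2
  ...
A maximum chain: {} < {1} < {1,2} < {1,2,3} < {1,2,3,4} < {1,2,3,4,5} < {1,2,3,4,5,6} < {1,2,3,4,5,6,7} < {1,2,3,4,5,6,7,8} < {1,2,3,4,5,6,7,8,9} < {1,2,3,4,5,6,7,8,9,10}
Number of elements in the longest chain: 11


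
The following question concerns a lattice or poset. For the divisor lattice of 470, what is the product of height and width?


Height = length of longest chain minus 1; width = size of largest antichain.
A maximum chain: 1 | 47 | 235 | 470  (height 3).
A maximum antichain: {2, 5, 47}  (width 3).
Product = 3 * 3 = 9


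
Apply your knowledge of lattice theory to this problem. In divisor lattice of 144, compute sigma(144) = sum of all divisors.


sigma(n) = sum of divisors.
Divisors of 144: [1, 2, 3, 4, 6, 8, 9, 12, 16, 18, 24, 36, 48, 72, 144]
Sum = 403


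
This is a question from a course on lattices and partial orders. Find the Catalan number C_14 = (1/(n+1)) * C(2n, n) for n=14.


C(n) = C(2n, n) / (n+1).
C(28, 14) = 40116600
C(14) = 40116600 / 15 = 2674440


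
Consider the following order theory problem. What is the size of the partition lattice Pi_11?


B(n) = number of set partitions of an n-element set.
B(n) satisfies the recurrence: B(n+1) = sum_k C(n,k)*B(k).
B(11) = 678570


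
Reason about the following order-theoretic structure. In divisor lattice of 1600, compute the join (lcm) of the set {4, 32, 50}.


In a divisor lattice, join = lcm (least common multiple).
Compute lcm iteratively: start with first element, then lcm(current, next).
Elements: [4, 32, 50]
lcm(4,32) = 32
lcm(32,50) = 800
Final lcm = 800


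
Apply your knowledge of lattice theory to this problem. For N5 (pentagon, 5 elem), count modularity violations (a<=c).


Modular law: if a <= c then a v (b ^ c) = (a v b) ^ c.
Check all triples (a,b,c) with a <= c among 5 elements.
  e.g. a=a, b=c, c=b: lhs=a != rhs=b
Total violating triples: 1


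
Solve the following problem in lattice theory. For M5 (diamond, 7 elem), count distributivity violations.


Distributive law: a ^ (b v c) = (a ^ b) v (a ^ c).
Check all 7^3 = 343 ordered triples (a,b,c).
  e.g. a=a1, b=a2, c=a3: lhs=a1 != rhs=0
  e.g. a=a1, b=a2, c=a4: lhs=a1 != rhs=0
Total violating triples: 60


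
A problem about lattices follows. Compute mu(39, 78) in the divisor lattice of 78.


In a divisor lattice, mu(a,b) = mu(b/a) where mu is the classical Mobius function.
b/a = 78/39 = 2
Prime factorization of 2: primes [2]
2 is squarefree with 1 prime factor(s), so mu(2) = (-1)^1 = -1


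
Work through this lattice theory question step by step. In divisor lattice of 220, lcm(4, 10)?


Join=lcm.
gcd(4,10)=2
lcm=20


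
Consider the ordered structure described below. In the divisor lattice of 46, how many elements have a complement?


An element a is complemented if some b has a meet b = bottom, a join b = top.
a is complemented iff gcd(a, n/a)=1, i.e. a is a unitary divisor of 46.
Complemented elements: 1, 2, 23, 46
Count: 4


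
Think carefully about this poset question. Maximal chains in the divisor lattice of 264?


A maximal chain goes from the minimum element to a maximal element via cover relations.
Counting all min-to-max paths in the cover graph.
Total maximal chains: 20


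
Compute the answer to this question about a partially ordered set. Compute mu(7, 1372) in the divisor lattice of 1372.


In a divisor lattice, mu(a,b) = mu(b/a) where mu is the classical Mobius function.
b/a = 1372/7 = 196
Prime factorization of 196: primes [2, 7]
196 is not squarefree, so mu(196) = 0


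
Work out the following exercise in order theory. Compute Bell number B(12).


B(n) = number of set partitions of an n-element set.
B(n) satisfies the recurrence: B(n+1) = sum_k C(n,k)*B(k).
B(12) = 4213597


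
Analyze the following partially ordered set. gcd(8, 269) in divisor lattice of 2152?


Meet=gcd.
gcd(8,269)=1


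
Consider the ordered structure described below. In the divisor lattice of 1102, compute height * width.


Height = length of longest chain minus 1; width = size of largest antichain.
A maximum chain: 1 | 29 | 551 | 1102  (height 3).
A maximum antichain: {2, 19, 29}  (width 3).
Product = 3 * 3 = 9


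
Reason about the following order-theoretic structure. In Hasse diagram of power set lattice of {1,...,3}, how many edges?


A cover relation a -< b holds when a < b with no c strictly between.
Cover relations:
  {} -< {1}
  {} -< {2}
  {} -< {3}
  {1} -< {1,2}
  {1} -< {1,3}
  {2} -< {1,2}
  {2} -< {2,3}
  {3} -< {1,3}
  ...4 more
Total: 12


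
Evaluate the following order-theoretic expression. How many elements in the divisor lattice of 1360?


Divisors of 1360: [1, 2, 4, 5, 8, 10, 16, 17, 20, 34, 40, 68, 80, 85, 136, 170, 272, 340, 680, 1360]
Count: 20


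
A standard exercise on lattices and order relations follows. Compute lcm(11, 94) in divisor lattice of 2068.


In a divisor lattice, join = lcm (least common multiple).
gcd(11,94) = 1
lcm(11,94) = 11*94/gcd = 1034/1 = 1034


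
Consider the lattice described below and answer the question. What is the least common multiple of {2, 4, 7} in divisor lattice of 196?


In a divisor lattice, join = lcm (least common multiple).
Compute lcm iteratively: start with first element, then lcm(current, next).
Elements: [2, 4, 7]
lcm(2,4) = 4
lcm(4,7) = 28
Final lcm = 28


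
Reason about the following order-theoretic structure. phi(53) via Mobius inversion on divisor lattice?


phi(n) = n * prod_{p|n} (1 - 1/p).
Prime divisors of 53: [53]
phi(53) = 53 * (1 - 1/53)
phi(53) = 52


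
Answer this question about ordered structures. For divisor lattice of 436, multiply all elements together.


Divisors of 436: [1, 2, 4, 109, 218, 436]
Product = n^(d(n)/2) = 436^(6/2)
Product = 82881856


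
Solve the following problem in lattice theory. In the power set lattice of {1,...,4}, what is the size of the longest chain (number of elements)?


A chain is a totally ordered subset; we count the number of elements in a maximum chain.
Compute, for each element x, the size of the longest chain ending at x:
  {}: 1
  {1}: 2
  {2}: 2
  {3}: 2
  {4}: 2
  {1,2}: 3
  ...
A maximum chain: {} < {1} < {1,2} < {1,2,3} < {1,2,3,4}
Number of elements in the longest chain: 5


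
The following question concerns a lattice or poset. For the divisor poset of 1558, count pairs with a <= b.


The order relation is {(a,b) : a <= b}, reflexive so it includes (a,a).
Examples: (1,1), (1,1558), (1,19), (1,2), (1,38), ...
Total ordered pairs: 27


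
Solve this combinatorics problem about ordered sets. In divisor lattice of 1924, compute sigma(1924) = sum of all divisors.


sigma(n) = sum of divisors.
Divisors of 1924: [1, 2, 4, 13, 26, 37, 52, 74, 148, 481, 962, 1924]
Sum = 3724


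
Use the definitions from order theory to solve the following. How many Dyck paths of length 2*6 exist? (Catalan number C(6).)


C(n) = C(2n, n) / (n+1).
C(12, 6) = 924
C(6) = 924 / 7 = 132


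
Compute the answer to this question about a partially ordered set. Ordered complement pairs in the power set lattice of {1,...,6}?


Complement pair (a,b): a meet b = bottom, a join b = top.
Here: A intersect B = {} and A union B = {1,...,6}.
Pairs found: ({},{1,2,3,4,5,6}), ({1},{2,3,4,5,6}), ({2},{1,3,4,5,6}), ({3},{1,2,4,5,6}), ... (60 more)
Total ordered pairs: 64


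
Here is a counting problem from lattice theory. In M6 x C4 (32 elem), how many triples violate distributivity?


Distributive law: a ^ (b v c) = (a ^ b) v (a ^ c).
Check all 32^3 = 32768 ordered triples (a,b,c).
  e.g. a=(a1,0), b=(a2,0), c=(a3,0): lhs=(a1,0) != rhs=(0,0)
  e.g. a=(a1,0), b=(a2,0), c=(a3,1): lhs=(a1,0) != rhs=(0,0)
Total violating triples: 7680


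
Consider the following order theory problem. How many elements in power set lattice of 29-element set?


Power set = 2^n.
2^29 = 536870912


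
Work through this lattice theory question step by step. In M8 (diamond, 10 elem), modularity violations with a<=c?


Modular law: if a <= c then a v (b ^ c) = (a v b) ^ c.
Check all triples (a,b,c) with a <= c among 10 elements.
This lattice is modular (diamonds M_m and their chain-products are modular).
Total violating triples: 0


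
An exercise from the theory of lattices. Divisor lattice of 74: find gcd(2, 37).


In a divisor lattice, meet = gcd (greatest common divisor).
By Euclidean algorithm or factoring: gcd(2,37) = 1


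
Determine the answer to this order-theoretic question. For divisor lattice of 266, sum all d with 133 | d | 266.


Interval [133,266] in divisors of 266: [133, 266]
Sum = 399


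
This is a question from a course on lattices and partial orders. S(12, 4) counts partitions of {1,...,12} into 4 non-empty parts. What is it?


S(n,k) = k*S(n-1,k) + S(n-1,k-1).
S(11,4) = 145750, S(11,3) = 28501
S(12,4) = 4*145750 + 28501 = 583000 + 28501
S(12,4) = 611501


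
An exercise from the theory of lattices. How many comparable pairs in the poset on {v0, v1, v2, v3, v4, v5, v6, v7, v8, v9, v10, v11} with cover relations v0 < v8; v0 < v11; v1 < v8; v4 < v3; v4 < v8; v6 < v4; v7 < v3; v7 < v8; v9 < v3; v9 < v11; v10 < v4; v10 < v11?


A comparable pair {a,b} has a < b or b < a in the order.
Count unordered pairs where one element is strictly below the other.
Examples: {v0,v8}, {v0,v11}, {v1,v8}, {v3,v4}, ...
Total comparable pairs: 16


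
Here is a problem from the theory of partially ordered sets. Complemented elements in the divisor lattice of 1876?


An element a is complemented if some b has a meet b = bottom, a join b = top.
a is complemented iff gcd(a, n/a)=1, i.e. a is a unitary divisor of 1876.
Complemented elements: 1, 4, 7, 28, 67, 268, ... (2 more)
Count: 8


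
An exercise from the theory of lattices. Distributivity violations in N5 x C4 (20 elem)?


Distributive law: a ^ (b v c) = (a ^ b) v (a ^ c).
Check all 20^3 = 8000 ordered triples (a,b,c).
  e.g. a=(b,0), b=(a,0), c=(c,0): lhs=(b,0) != rhs=(a,0)
  e.g. a=(b,0), b=(a,0), c=(c,1): lhs=(b,0) != rhs=(a,0)
Total violating triples: 128


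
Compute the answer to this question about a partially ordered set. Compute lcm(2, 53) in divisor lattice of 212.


In a divisor lattice, join = lcm (least common multiple).
gcd(2,53) = 1
lcm(2,53) = 2*53/gcd = 106/1 = 106
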